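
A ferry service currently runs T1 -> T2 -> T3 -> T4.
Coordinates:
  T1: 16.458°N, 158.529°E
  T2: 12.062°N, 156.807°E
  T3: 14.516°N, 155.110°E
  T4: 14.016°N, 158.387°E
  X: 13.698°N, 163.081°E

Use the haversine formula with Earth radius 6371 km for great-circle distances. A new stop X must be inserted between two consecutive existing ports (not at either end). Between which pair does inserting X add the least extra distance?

between T1 and T2

Added distance for inserting X between each consecutive pair:
T1–T2: 758.2 km
T2–T3: 1239.4 km
T3–T4: 1014.8 km
Smallest added distance is 758.2 km, inserting between T1 and T2.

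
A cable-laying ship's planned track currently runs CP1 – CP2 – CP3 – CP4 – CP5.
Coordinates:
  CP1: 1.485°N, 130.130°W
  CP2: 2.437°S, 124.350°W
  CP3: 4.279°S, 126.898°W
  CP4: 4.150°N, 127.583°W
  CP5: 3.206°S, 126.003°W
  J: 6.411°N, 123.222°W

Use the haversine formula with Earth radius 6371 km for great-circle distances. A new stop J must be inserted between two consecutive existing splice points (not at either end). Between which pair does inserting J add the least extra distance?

Added distance for inserting J between each consecutive pair:
CP1–CP2: 1157.0 km
CP2–CP3: 1899.4 km
CP3–CP4: 860.8 km
CP4–CP5: 820.8 km
Smallest added distance is 820.8 km, inserting between CP4 and CP5.

between CP4 and CP5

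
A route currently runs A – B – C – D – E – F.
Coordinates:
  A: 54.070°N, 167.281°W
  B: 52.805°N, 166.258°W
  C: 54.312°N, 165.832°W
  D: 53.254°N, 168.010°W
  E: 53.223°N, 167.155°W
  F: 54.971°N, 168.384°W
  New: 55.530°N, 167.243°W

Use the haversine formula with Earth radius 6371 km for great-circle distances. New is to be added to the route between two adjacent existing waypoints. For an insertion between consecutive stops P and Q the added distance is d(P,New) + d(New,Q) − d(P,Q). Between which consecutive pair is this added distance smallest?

between E and F

Added distance for inserting New between each consecutive pair:
A–B: 315.9 km
B–C: 302.5 km
C–D: 235.4 km
D–E: 457.5 km
E–F: 141.7 km
Smallest added distance is 141.7 km, inserting between E and F.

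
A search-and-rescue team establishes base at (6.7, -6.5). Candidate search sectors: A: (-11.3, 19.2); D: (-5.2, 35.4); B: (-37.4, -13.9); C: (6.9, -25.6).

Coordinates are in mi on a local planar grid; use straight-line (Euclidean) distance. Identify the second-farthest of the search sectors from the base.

D

Distances from the base ((6.7, -6.5)):
B: 44.7 mi
D: 43.6 mi
A: 31.4 mi
C: 19.1 mi
The second-farthest is D at 43.6 mi.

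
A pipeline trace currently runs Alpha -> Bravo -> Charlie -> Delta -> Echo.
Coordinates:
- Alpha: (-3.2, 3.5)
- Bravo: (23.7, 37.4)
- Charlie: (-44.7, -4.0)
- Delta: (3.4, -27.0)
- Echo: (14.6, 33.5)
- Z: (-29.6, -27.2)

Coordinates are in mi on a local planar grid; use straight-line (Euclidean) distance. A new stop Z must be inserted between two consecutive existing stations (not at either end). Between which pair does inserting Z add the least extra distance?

Added distance for inserting Z between each consecutive pair:
Alpha–Bravo: 81.0 mi
Bravo–Charlie: 31.5 mi
Charlie–Delta: 7.4 mi
Delta–Echo: 46.6 mi
Smallest added distance is 7.4 mi, inserting between Charlie and Delta.

between Charlie and Delta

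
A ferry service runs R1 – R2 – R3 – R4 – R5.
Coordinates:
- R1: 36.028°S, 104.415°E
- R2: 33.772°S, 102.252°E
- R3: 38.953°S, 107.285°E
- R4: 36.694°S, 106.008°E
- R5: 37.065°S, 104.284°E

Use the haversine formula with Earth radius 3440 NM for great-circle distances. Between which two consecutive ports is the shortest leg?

Leg distances:
R1→R2: 172.3 NM
R2→R3: 394.8 NM
R3→R4: 148.5 NM
R4→R5: 85.7 NM
The shortest leg is R4–R5 at 85.7 NM.

R4–R5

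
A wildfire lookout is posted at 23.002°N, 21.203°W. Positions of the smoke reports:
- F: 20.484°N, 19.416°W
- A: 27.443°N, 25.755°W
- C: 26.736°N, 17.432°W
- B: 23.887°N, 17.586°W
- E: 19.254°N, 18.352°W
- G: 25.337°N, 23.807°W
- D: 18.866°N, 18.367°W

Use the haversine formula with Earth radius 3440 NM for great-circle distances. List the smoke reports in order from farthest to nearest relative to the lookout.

Distances from the lookout:
A 27.443°N, 25.755°W: 363.5 NM
C 26.736°N, 17.432°W: 304.0 NM
D 18.866°N, 18.367°W: 294.9 NM
E 19.254°N, 18.352°W: 275.9 NM
B 23.887°N, 17.586°W: 206.2 NM
G 25.337°N, 23.807°W: 200.0 NM
F 20.484°N, 19.416°W: 181.1 NM

A, C, D, E, B, G, F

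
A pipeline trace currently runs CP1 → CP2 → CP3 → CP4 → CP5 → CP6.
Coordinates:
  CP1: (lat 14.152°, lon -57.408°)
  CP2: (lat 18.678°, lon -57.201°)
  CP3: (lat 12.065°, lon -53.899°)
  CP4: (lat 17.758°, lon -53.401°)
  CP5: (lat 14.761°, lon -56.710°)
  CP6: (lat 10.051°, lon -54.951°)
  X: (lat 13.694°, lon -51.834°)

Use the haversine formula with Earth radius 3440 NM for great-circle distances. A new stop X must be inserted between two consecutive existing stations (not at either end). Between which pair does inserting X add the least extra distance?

between CP3 and CP4

Added distance for inserting X between each consecutive pair:
CP1–CP2: 484.4 NM
CP2–CP3: 145.2 NM
CP3–CP4: 72.7 NM
CP4–CP5: 289.0 NM
CP5–CP6: 275.2 NM
Smallest added distance is 72.7 NM, inserting between CP3 and CP4.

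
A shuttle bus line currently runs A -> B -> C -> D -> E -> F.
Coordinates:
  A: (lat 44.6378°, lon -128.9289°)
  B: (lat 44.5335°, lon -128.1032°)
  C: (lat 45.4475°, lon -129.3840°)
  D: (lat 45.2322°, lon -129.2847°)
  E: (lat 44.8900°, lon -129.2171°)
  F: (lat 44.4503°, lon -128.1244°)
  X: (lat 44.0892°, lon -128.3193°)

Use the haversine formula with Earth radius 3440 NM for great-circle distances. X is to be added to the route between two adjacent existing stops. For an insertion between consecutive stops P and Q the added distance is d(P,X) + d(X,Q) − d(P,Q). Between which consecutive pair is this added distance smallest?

Added distance for inserting X between each consecutive pair:
A–B: 34.5 NM
B–C: 44.3 NM
C–D: 159.8 NM
D–E: 120.9 NM
E–F: 31.2 NM
Smallest added distance is 31.2 NM, inserting between E and F.

between E and F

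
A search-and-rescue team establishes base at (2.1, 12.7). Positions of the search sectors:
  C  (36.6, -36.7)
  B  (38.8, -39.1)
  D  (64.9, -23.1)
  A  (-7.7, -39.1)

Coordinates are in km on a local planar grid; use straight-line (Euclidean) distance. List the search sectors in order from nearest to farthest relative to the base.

A, C, B, D

Distance from the base at (2.1, 12.7) to each:
A (-7.7, -39.1): 52.7 km
C (36.6, -36.7): 60.3 km
B (38.8, -39.1): 63.5 km
D (64.9, -23.1): 72.3 km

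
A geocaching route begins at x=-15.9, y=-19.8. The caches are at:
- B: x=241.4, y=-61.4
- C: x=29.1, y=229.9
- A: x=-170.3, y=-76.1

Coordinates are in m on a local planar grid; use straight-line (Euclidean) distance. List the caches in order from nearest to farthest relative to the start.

Distances from the start:
A x=-170.3, y=-76.1: 164.3 m
C x=29.1, y=229.9: 253.7 m
B x=241.4, y=-61.4: 260.6 m

A, C, B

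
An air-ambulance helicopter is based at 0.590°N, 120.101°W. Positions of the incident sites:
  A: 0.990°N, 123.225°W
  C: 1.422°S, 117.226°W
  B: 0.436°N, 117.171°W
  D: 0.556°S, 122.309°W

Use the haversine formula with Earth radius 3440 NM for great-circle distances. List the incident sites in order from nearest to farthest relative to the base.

D, B, A, C

Distance from the base at 0.590°N, 120.101°W to each:
D 0.556°S, 122.309°W: 149.4 NM
B 0.436°N, 117.171°W: 176.2 NM
A 0.990°N, 123.225°W: 189.1 NM
C 1.422°S, 117.226°W: 210.7 NM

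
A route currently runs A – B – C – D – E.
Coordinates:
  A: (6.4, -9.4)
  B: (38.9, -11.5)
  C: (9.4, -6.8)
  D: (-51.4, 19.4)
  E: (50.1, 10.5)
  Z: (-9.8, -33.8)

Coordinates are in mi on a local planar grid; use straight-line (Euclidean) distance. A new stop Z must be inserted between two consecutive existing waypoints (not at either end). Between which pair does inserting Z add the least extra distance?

between C and D

Added distance for inserting Z between each consecutive pair:
A–B: 50.3 mi
B–C: 56.8 mi
C–D: 34.5 mi
D–E: 40.1 mi
Smallest added distance is 34.5 mi, inserting between C and D.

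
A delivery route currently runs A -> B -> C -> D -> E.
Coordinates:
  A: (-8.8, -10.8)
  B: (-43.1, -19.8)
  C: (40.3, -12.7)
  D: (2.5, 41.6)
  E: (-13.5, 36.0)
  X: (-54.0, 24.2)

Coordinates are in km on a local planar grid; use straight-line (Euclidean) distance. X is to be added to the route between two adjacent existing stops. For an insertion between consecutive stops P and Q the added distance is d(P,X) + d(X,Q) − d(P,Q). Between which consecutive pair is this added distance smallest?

between B and C

Added distance for inserting X between each consecutive pair:
A–B: 67.0 km
B–C: 62.9 km
C–D: 94.2 km
D–E: 84.4 km
Smallest added distance is 62.9 km, inserting between B and C.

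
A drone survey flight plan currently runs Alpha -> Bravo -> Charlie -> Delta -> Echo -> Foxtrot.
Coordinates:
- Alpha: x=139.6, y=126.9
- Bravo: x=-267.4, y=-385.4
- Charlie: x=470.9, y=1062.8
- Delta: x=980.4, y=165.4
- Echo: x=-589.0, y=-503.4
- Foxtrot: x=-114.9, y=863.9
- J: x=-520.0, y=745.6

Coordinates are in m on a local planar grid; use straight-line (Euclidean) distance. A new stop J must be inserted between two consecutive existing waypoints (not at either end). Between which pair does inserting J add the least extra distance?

Added distance for inserting J between each consecutive pair:
Alpha–Bravo: 1408.9 m
Bravo–Charlie: 573.8 m
Charlie–Delta: 1617.2 m
Delta–Echo: 1153.6 m
Echo–Foxtrot: 225.8 m
Smallest added distance is 225.8 m, inserting between Echo and Foxtrot.

between Echo and Foxtrot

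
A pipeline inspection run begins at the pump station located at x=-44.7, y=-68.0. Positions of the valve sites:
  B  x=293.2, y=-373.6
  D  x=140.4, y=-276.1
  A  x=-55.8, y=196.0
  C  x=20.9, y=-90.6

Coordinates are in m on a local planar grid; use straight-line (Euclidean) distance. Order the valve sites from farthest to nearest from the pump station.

Distances from the pump station:
B x=293.2, y=-373.6: 455.6 m
D x=140.4, y=-276.1: 278.5 m
A x=-55.8, y=196.0: 264.2 m
C x=20.9, y=-90.6: 69.4 m

B, D, A, C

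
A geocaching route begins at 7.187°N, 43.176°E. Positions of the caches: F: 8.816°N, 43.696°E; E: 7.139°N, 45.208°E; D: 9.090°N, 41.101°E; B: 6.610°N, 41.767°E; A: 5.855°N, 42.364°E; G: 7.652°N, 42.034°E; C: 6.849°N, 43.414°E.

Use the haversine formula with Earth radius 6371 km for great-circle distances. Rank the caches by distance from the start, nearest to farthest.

Computing each great-circle distance from 7.187°N, 43.176°E:
C 6.849°N, 43.414°E: 45.9 km
G 7.652°N, 42.034°E: 136.1 km
B 6.610°N, 41.767°E: 168.3 km
A 5.855°N, 42.364°E: 173.2 km
F 8.816°N, 43.696°E: 190.0 km
E 7.139°N, 45.208°E: 224.2 km
D 9.090°N, 41.101°E: 311.4 km

C, G, B, A, F, E, D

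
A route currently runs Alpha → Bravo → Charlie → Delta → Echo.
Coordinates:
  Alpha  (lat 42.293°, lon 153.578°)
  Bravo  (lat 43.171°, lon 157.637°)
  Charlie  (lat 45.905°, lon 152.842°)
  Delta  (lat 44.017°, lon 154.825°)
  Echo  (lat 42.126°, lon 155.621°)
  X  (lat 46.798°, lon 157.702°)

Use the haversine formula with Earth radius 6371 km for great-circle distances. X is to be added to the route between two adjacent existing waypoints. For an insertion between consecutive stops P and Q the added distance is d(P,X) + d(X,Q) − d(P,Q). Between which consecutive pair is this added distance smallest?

Added distance for inserting X between each consecutive pair:
Alpha–Bravo: 655.7 km
Bravo–Charlie: 302.7 km
Charlie–Delta: 506.5 km
Delta–Echo: 707.2 km
Smallest added distance is 302.7 km, inserting between Bravo and Charlie.

between Bravo and Charlie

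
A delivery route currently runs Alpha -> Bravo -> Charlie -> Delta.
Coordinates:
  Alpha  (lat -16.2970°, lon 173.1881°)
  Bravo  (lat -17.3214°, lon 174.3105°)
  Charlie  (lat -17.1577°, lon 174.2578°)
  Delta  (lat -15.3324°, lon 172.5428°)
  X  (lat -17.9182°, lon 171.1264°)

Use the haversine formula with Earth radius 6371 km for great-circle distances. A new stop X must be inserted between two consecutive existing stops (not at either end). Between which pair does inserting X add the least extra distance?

between Charlie and Delta

Added distance for inserting X between each consecutive pair:
Alpha–Bravo: 462.6 km
Bravo–Charlie: 667.5 km
Charlie–Delta: 394.0 km
Smallest added distance is 394.0 km, inserting between Charlie and Delta.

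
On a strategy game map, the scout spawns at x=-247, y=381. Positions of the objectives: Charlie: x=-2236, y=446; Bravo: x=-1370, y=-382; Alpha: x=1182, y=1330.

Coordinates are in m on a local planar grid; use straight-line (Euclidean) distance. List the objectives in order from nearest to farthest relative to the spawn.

Distances from the spawn:
Bravo x=-1370, y=-382: 1357.7 m
Alpha x=1182, y=1330: 1715.4 m
Charlie x=-2236, y=446: 1990.1 m

Bravo, Alpha, Charlie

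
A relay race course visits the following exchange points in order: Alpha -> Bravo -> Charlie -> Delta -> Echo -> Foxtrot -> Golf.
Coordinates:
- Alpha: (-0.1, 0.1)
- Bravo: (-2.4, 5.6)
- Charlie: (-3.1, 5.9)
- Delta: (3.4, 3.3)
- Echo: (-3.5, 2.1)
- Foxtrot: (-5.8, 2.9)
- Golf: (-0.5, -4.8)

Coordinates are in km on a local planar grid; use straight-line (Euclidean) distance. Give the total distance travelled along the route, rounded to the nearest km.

Leg distances:
Alpha→Bravo: 6.0 km  (cumulative 6.0 km)
Bravo→Charlie: 0.8 km  (cumulative 6.7 km)
Charlie→Delta: 7.0 km  (cumulative 13.7 km)
Delta→Echo: 7.0 km  (cumulative 20.7 km)
Echo→Foxtrot: 2.4 km  (cumulative 23.2 km)
Foxtrot→Golf: 9.3 km  (cumulative 32.5 km)
Total route length ≈ 33 km.

33 km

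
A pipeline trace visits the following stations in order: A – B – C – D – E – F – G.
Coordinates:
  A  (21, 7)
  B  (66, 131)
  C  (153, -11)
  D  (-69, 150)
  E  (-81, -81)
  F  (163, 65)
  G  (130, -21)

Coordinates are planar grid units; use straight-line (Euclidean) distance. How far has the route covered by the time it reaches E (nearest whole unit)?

Leg distances:
A→B: 131.9  (cumulative 131.9)
B→C: 166.5  (cumulative 298.4)
C→D: 274.2  (cumulative 572.7)
D→E: 231.3  (cumulative 804.0)
Cumulative distance at E ≈ 804.

804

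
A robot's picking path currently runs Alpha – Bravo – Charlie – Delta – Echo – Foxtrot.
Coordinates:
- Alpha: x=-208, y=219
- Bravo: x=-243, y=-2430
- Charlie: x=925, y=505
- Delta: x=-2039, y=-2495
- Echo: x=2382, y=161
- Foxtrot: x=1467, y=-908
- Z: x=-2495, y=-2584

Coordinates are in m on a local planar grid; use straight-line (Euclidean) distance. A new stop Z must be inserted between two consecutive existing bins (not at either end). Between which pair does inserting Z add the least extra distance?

Added distance for inserting Z between each consecutive pair:
Alpha–Bravo: 3225.6 m
Bravo–Charlie: 3706.9 m
Charlie–Delta: 855.8 m
Delta–Echo: 903.6 m
Echo–Foxtrot: 8491.2 m
Smallest added distance is 855.8 m, inserting between Charlie and Delta.

between Charlie and Delta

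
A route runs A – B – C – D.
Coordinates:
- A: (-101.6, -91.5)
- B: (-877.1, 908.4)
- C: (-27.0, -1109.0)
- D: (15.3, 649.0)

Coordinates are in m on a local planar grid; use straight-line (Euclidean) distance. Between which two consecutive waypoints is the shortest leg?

Leg distances:
A→B: 1265.4 m
B→C: 2189.2 m
C→D: 1758.5 m
The shortest leg is A–B at 1265.4 m.

A–B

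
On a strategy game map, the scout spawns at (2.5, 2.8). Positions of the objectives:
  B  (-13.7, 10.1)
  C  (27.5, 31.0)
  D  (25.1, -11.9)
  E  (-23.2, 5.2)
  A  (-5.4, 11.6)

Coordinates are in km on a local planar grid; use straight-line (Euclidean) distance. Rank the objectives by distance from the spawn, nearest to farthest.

Distance from the spawn at (2.5, 2.8) to each:
A (-5.4, 11.6): 11.8 km
B (-13.7, 10.1): 17.8 km
E (-23.2, 5.2): 25.8 km
D (25.1, -11.9): 27.0 km
C (27.5, 31.0): 37.7 km

A, B, E, D, C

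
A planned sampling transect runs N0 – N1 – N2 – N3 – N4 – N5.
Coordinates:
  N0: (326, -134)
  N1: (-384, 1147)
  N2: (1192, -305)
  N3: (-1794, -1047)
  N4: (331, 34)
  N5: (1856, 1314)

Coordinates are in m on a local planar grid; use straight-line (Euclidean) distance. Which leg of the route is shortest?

N0–N1

Leg distances:
N0→N1: 1464.6 m
N1→N2: 2142.9 m
N2→N3: 3076.8 m
N3→N4: 2384.2 m
N4→N5: 1991.0 m
The shortest leg is N0–N1 at 1464.6 m.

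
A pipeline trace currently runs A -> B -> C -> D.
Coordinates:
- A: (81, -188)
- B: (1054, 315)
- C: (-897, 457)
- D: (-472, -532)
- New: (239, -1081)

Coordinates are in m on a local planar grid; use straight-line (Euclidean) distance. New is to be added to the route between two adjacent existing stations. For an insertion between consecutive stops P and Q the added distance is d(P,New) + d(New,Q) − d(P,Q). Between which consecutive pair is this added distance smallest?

Added distance for inserting New between each consecutive pair:
A–B: 1428.0 m
B–C: 1572.4 m
C–D: 1733.9 m
Smallest added distance is 1428.0 m, inserting between A and B.

between A and B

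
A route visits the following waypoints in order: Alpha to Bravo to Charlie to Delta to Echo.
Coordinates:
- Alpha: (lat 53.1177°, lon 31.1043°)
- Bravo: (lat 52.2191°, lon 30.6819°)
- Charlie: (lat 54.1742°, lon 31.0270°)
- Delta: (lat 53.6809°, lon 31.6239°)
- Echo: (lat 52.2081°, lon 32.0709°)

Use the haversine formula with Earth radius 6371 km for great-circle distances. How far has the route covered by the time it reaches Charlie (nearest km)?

323 km

Leg distances:
Alpha→Bravo: 103.9 km  (cumulative 103.9 km)
Bravo→Charlie: 218.6 km  (cumulative 322.5 km)
Cumulative distance at Charlie ≈ 323 km.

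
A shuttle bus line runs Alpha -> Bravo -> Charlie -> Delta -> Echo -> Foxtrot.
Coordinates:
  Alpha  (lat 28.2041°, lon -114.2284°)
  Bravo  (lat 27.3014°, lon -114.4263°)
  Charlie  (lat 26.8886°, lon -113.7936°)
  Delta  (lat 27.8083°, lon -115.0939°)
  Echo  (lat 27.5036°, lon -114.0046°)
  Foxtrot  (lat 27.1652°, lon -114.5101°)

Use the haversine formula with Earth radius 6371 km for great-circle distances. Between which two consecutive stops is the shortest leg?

Leg distances:
Alpha→Bravo: 102.2 km
Bravo→Charlie: 77.7 km
Charlie→Delta: 164.2 km
Delta→Echo: 112.5 km
Echo→Foxtrot: 62.5 km
The shortest leg is Echo–Foxtrot at 62.5 km.

Echo–Foxtrot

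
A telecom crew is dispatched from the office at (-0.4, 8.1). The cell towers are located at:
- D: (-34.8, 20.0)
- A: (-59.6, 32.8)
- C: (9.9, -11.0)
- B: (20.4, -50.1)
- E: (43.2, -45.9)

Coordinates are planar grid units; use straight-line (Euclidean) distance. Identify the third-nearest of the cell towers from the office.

Distances from the office ((-0.4, 8.1)):
C: 21.7
D: 36.4
B: 61.8
A: 64.1
E: 69.4
The third-nearest is B at 61.8.

B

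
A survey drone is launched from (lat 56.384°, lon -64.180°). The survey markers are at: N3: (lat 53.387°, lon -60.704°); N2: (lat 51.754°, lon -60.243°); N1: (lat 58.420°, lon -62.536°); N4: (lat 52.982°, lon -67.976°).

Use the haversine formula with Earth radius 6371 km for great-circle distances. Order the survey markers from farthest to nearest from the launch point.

N2, N4, N3, N1

Distance from the launch point at (lat 56.384°, lon -64.180°) to each:
N2 (lat 51.754°, lon -60.243°): 575.1 km
N4 (lat 52.982°, lon -67.976°): 450.0 km
N3 (lat 53.387°, lon -60.704°): 400.5 km
N1 (lat 58.420°, lon -62.536°): 246.9 km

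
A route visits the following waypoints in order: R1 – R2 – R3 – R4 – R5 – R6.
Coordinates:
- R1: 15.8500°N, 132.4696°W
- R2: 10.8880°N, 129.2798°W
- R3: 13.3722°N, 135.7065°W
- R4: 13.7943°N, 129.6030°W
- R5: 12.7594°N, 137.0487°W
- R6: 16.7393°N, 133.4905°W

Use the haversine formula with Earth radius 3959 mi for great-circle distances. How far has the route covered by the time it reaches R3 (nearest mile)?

871 mi

Leg distances:
R1→R2: 404.4 mi  (cumulative 404.4 mi)
R2→R3: 466.8 mi  (cumulative 871.2 mi)
Cumulative distance at R3 ≈ 871 mi.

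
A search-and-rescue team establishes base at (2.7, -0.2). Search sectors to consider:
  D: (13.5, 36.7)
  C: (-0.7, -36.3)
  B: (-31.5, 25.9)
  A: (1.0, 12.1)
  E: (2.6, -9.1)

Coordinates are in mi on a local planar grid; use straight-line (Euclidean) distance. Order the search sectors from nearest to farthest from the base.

Distances from the base:
E (2.6, -9.1): 8.9 mi
A (1.0, 12.1): 12.4 mi
C (-0.7, -36.3): 36.3 mi
D (13.5, 36.7): 38.4 mi
B (-31.5, 25.9): 43.0 mi

E, A, C, D, B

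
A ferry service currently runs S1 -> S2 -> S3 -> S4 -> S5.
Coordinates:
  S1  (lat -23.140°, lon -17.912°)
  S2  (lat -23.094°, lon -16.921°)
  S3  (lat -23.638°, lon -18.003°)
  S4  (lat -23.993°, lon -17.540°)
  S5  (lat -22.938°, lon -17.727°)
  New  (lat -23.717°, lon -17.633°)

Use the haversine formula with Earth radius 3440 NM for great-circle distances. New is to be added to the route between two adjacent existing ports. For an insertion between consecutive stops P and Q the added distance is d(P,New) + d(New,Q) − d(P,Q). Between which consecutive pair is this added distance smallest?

Added distance for inserting New between each consecutive pair:
S1–S2: 37.3 NM
S2–S3: 7.1 NM
S3–S4: 5.0 NM
S4–S5: 0.2 NM
Smallest added distance is 0.2 NM, inserting between S4 and S5.

between S4 and S5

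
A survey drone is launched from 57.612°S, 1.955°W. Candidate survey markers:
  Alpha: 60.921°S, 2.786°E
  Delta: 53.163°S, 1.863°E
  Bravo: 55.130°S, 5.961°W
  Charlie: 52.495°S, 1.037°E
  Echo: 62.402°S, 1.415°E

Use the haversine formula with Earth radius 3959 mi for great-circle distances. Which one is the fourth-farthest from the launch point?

Alpha

Distances from the launch point (57.612°S, 1.955°W):
Charlie: 372.8 mi
Echo: 350.7 mi
Delta: 341.9 mi
Alpha: 283.2 mi
Bravo: 230.0 mi
The fourth-farthest is Alpha at 283.2 mi.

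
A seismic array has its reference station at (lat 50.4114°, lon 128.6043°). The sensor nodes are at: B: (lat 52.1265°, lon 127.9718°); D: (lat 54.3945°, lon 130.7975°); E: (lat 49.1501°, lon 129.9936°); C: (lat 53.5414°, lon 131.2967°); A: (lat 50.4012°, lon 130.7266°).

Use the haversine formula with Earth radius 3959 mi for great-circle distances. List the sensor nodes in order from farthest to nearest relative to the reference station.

Distance from the reference station at (lat 50.4114°, lon 128.6043°) to each:
D (lat 54.3945°, lon 130.7975°): 290.3 mi
C (lat 53.5414°, lon 131.2967°): 244.7 mi
B (lat 52.1265°, lon 127.9718°): 121.6 mi
E (lat 49.1501°, lon 129.9936°): 106.9 mi
A (lat 50.4012°, lon 130.7266°): 93.5 mi

D, C, B, E, A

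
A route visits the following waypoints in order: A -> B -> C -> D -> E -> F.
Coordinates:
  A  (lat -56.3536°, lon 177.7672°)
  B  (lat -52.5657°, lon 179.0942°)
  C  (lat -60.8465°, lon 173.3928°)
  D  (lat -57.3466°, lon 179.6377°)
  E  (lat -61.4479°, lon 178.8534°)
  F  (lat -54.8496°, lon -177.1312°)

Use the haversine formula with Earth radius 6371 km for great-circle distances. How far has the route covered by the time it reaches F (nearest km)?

3169 km

Leg distances:
A→B: 429.8 km  (cumulative 429.8 km)
B→C: 983.5 km  (cumulative 1413.3 km)
C→D: 527.4 km  (cumulative 1940.7 km)
D→E: 458.2 km  (cumulative 2398.9 km)
E→F: 770.2 km  (cumulative 3169.1 km)
Cumulative distance at F ≈ 3169 km.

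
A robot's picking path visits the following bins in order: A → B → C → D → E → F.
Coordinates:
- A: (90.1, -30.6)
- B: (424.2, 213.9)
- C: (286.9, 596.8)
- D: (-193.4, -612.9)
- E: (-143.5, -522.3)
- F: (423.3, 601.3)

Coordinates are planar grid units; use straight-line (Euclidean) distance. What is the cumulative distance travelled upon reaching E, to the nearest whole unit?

2226

Leg distances:
A→B: 414.0  (cumulative 414.0)
B→C: 406.8  (cumulative 820.8)
C→D: 1301.6  (cumulative 2122.3)
D→E: 103.4  (cumulative 2225.8)
Cumulative distance at E ≈ 2226.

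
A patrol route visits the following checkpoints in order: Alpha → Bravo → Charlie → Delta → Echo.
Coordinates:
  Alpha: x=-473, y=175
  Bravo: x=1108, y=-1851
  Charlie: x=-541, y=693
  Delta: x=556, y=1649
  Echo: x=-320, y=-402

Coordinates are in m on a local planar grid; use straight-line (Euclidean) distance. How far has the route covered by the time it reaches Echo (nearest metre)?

9287 m

Leg distances:
Alpha→Bravo: 2569.9 m  (cumulative 2569.9 m)
Bravo→Charlie: 3031.7 m  (cumulative 5601.6 m)
Charlie→Delta: 1455.1 m  (cumulative 7056.7 m)
Delta→Echo: 2230.2 m  (cumulative 9286.9 m)
Cumulative distance at Echo ≈ 9287 m.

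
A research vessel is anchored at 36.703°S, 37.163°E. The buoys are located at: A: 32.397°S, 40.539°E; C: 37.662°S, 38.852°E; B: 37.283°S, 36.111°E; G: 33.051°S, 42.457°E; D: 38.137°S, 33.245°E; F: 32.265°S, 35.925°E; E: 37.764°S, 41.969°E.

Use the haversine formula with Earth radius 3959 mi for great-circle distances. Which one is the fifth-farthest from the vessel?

D

Distance to each, sorted:
G: 392.0 mi
A: 354.1 mi
F: 314.6 mi
E: 274.3 mi
D: 236.7 mi
C: 114.2 mi
B: 70.5 mi
The fifth-farthest is D at 236.7 mi.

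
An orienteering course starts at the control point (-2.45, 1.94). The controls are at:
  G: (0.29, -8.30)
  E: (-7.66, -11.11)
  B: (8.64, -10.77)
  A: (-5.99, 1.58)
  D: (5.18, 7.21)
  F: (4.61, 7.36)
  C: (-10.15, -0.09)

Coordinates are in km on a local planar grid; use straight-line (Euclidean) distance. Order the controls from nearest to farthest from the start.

A, C, F, D, G, E, B

Distance from the start at (-2.45, 1.94) to each:
A (-5.99, 1.58): 3.6 km
C (-10.15, -0.09): 8.0 km
F (4.61, 7.36): 8.9 km
D (5.18, 7.21): 9.3 km
G (0.29, -8.30): 10.6 km
E (-7.66, -11.11): 14.1 km
B (8.64, -10.77): 16.9 km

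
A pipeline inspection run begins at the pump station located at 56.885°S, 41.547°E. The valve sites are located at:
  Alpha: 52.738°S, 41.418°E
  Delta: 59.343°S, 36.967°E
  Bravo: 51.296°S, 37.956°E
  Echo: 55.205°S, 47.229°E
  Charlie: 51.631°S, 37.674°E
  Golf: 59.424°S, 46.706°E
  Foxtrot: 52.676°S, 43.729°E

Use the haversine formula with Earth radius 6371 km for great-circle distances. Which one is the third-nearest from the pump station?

Distances from the pump station (56.885°S, 41.547°E):
Delta: 383.3 km
Echo: 399.1 km
Golf: 413.7 km
Alpha: 461.2 km
Foxtrot: 488.4 km
Charlie: 635.8 km
Bravo: 663.9 km
The third-nearest is Golf at 413.7 km.

Golf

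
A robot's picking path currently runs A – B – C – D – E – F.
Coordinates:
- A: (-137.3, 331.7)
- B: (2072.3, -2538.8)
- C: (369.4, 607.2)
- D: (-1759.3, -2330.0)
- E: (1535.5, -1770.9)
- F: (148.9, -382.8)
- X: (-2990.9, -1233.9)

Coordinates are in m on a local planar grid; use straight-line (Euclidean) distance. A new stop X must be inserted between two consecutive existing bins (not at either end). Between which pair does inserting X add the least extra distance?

Added distance for inserting X between each consecutive pair:
A–B: 4861.1 m
B–C: 5482.9 m
C–D: 1852.9 m
D–E: 2865.0 m
E–F: 5849.2 m
Smallest added distance is 1852.9 m, inserting between C and D.

between C and D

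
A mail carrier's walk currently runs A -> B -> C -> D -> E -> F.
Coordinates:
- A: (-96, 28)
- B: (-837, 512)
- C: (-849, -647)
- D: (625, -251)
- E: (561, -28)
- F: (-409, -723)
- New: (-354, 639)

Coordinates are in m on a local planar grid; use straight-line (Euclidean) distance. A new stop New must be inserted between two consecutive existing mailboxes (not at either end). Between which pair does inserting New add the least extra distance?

Added distance for inserting New between each consecutive pair:
A–B: 277.6 m
B–C: 718.3 m
C–D: 1174.8 m
D–E: 2223.4 m
E–F: 1302.1 m
Smallest added distance is 277.6 m, inserting between A and B.

between A and B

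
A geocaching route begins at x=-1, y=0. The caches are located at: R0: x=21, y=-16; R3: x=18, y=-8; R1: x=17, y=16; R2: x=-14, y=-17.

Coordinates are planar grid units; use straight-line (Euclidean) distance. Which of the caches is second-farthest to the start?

Distance to each, sorted:
R0: 27.2
R1: 24.1
R2: 21.4
R3: 20.6
The second-farthest is R1 at 24.1.

R1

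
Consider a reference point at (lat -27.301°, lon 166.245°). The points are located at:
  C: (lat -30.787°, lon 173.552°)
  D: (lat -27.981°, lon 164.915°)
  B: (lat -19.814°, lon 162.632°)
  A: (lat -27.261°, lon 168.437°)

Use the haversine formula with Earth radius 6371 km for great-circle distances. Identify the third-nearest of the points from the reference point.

Distances from the reference point ((lat -27.301°, lon 166.245°)):
D: 151.3 km
A: 216.7 km
C: 808.9 km
B: 910.2 km
The third-nearest is C at 808.9 km.

C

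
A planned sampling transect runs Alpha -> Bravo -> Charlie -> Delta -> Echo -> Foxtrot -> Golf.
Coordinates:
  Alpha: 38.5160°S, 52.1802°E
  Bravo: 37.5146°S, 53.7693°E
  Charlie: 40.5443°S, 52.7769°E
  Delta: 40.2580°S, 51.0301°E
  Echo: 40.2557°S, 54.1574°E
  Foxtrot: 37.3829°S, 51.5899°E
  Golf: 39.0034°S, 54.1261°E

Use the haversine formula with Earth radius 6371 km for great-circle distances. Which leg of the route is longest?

Leg distances:
Alpha→Bravo: 178.3 km
Bravo→Charlie: 347.6 km
Charlie→Delta: 151.3 km
Delta→Echo: 265.4 km
Echo→Foxtrot: 389.2 km
Foxtrot→Golf: 285.6 km
The longest leg is Echo–Foxtrot at 389.2 km.

Echo–Foxtrot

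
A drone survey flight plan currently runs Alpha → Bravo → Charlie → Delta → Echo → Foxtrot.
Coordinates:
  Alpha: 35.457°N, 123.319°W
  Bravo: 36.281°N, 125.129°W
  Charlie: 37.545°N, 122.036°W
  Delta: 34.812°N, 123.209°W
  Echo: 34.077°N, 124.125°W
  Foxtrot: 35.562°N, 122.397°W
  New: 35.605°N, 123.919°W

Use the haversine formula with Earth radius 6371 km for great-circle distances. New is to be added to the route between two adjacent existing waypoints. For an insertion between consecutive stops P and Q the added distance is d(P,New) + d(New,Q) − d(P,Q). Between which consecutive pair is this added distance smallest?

Added distance for inserting New between each consecutive pair:
Alpha–Bravo: 2.0 km
Bravo–Charlie: 97.0 km
Charlie–Delta: 61.1 km
Delta–Echo: 163.0 km
Echo–Foxtrot: 80.3 km
Smallest added distance is 2.0 km, inserting between Alpha and Bravo.

between Alpha and Bravo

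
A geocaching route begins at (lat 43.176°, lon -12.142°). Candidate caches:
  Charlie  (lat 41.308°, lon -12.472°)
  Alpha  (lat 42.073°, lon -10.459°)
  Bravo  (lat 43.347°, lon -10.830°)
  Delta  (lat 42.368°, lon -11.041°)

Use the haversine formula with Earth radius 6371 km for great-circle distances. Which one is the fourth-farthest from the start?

Distance to each, sorted:
Charlie: 209.5 km
Alpha: 184.4 km
Delta: 127.1 km
Bravo: 107.9 km
The fourth-farthest is Bravo at 107.9 km.

Bravo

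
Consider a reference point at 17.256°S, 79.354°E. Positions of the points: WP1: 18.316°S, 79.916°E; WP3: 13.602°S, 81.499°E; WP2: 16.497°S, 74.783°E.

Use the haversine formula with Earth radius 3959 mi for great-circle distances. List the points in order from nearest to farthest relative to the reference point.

Distances from the reference point:
WP1 18.316°S, 79.916°E: 82.0 mi
WP3 13.602°S, 81.499°E: 290.1 mi
WP2 16.497°S, 74.783°E: 306.7 mi

WP1, WP3, WP2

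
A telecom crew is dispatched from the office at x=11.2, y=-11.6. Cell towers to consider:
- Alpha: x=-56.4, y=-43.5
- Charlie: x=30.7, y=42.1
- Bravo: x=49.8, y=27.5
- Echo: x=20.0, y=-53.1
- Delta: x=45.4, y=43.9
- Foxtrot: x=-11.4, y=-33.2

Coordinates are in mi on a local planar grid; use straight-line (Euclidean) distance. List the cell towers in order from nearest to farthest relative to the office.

Distance from the office at x=11.2, y=-11.6 to each:
Foxtrot x=-11.4, y=-33.2: 31.3 mi
Echo x=20.0, y=-53.1: 42.4 mi
Bravo x=49.8, y=27.5: 54.9 mi
Charlie x=30.7, y=42.1: 57.1 mi
Delta x=45.4, y=43.9: 65.2 mi
Alpha x=-56.4, y=-43.5: 74.7 mi

Foxtrot, Echo, Bravo, Charlie, Delta, Alpha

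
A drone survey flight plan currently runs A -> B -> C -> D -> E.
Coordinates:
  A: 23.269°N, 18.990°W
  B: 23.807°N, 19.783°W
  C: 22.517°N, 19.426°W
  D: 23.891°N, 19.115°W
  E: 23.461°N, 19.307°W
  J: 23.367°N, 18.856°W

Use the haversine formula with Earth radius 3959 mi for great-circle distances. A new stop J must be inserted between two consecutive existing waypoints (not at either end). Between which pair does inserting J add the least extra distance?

between C and D

Added distance for inserting J between each consecutive pair:
A–B: 14.5 mi
B–C: 43.2 mi
C–D: 11.8 mi
D–E: 37.0 mi
Smallest added distance is 11.8 mi, inserting between C and D.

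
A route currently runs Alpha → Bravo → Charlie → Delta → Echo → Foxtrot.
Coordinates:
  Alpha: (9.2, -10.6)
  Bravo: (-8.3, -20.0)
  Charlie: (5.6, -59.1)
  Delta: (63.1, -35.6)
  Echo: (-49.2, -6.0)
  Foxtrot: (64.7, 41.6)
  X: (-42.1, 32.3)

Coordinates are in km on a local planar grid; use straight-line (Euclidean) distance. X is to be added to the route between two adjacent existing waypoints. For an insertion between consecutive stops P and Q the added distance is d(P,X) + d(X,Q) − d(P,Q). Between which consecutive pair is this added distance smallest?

Added distance for inserting X between each consecutive pair:
Alpha–Bravo: 109.3 km
Bravo–Charlie: 123.9 km
Charlie–Delta: 166.2 km
Delta–Echo: 48.0 km
Echo–Foxtrot: 22.7 km
Smallest added distance is 22.7 km, inserting between Echo and Foxtrot.

between Echo and Foxtrot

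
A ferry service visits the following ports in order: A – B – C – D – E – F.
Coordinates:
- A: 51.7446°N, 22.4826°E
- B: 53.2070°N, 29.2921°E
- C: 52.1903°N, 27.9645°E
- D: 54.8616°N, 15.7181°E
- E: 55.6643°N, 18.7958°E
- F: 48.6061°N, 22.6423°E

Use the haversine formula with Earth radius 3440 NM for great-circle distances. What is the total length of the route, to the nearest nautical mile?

Leg distances:
A→B: 263.9 NM  (cumulative 263.9 NM)
B→C: 77.8 NM  (cumulative 341.8 NM)
C→D: 464.8 NM  (cumulative 806.6 NM)
D→E: 115.8 NM  (cumulative 922.4 NM)
E→F: 446.7 NM  (cumulative 1369.1 NM)
Total route length ≈ 1369 NM.

1369 NM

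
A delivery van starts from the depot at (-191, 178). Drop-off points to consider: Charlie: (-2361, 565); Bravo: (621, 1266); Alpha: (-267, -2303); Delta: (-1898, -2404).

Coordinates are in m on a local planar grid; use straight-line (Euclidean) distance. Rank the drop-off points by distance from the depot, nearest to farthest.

Bravo, Charlie, Alpha, Delta

Distance from the depot at (-191, 178) to each:
Bravo (621, 1266): 1357.6 m
Charlie (-2361, 565): 2204.2 m
Alpha (-267, -2303): 2482.2 m
Delta (-1898, -2404): 3095.3 m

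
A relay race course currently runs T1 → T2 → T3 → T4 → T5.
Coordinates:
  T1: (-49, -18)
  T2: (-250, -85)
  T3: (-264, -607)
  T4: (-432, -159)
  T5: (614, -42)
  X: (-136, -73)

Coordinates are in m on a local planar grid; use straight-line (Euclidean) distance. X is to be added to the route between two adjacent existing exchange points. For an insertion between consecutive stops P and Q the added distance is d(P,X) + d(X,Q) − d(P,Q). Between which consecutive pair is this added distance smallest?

between T1 and T2

Added distance for inserting X between each consecutive pair:
T1–T2: 5.7 m
T2–T3: 141.6 m
T3–T4: 378.9 m
T4–T5: 6.4 m
Smallest added distance is 5.7 m, inserting between T1 and T2.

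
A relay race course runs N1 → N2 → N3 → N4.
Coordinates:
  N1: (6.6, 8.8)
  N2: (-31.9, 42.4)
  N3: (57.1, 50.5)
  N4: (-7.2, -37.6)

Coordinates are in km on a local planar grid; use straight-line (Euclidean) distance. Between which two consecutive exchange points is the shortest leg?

N1–N2

Leg distances:
N1→N2: 51.1 km
N2→N3: 89.4 km
N3→N4: 109.1 km
The shortest leg is N1–N2 at 51.1 km.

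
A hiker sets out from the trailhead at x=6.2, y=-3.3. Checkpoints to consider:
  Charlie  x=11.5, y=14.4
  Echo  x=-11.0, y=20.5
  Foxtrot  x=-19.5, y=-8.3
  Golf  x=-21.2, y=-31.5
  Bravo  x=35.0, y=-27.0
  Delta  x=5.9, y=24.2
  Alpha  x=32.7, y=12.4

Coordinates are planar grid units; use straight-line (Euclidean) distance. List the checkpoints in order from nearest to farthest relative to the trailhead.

Charlie, Foxtrot, Delta, Echo, Alpha, Bravo, Golf

Distances from the trailhead:
Charlie x=11.5, y=14.4: 18.5
Foxtrot x=-19.5, y=-8.3: 26.2
Delta x=5.9, y=24.2: 27.5
Echo x=-11.0, y=20.5: 29.4
Alpha x=32.7, y=12.4: 30.8
Bravo x=35.0, y=-27.0: 37.3
Golf x=-21.2, y=-31.5: 39.3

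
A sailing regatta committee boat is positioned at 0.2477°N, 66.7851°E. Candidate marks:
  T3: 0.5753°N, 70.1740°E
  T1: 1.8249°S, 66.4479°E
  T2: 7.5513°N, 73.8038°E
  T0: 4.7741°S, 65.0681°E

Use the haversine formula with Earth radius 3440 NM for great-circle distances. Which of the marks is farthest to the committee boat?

T2

Distances from the committee boat (0.2477°N, 66.7851°E):
T2: 607.3 NM
T0: 318.6 NM
T3: 204.4 NM
T1: 126.1 NM
The farthest is T2 at 607.3 NM.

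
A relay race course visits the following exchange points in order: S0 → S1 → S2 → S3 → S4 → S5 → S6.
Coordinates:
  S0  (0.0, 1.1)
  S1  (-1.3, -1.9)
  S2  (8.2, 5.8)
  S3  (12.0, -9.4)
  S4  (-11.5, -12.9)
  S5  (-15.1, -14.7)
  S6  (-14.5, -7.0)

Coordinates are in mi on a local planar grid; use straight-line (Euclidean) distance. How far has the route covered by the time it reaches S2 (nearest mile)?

15 mi

Leg distances:
S0→S1: 3.3 mi  (cumulative 3.3 mi)
S1→S2: 12.2 mi  (cumulative 15.5 mi)
Cumulative distance at S2 ≈ 15 mi.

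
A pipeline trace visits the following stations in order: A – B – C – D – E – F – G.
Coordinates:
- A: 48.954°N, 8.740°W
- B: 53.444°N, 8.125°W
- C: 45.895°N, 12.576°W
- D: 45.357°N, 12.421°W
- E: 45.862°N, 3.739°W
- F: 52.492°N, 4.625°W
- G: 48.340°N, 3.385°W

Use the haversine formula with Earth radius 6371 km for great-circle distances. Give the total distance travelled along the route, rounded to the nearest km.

Leg distances:
A→B: 501.1 km  (cumulative 501.1 km)
B→C: 898.0 km  (cumulative 1399.1 km)
C→D: 61.0 km  (cumulative 1460.1 km)
D→E: 677.3 km  (cumulative 2137.5 km)
E→F: 740.0 km  (cumulative 2877.5 km)
F→G: 469.9 km  (cumulative 3347.4 km)
Total route length ≈ 3347 km.

3347 km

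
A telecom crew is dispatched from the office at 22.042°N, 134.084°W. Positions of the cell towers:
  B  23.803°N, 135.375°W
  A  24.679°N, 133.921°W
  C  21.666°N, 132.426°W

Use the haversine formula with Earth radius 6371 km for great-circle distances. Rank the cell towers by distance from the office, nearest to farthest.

C, B, A

Computing each great-circle distance from 22.042°N, 134.084°W:
C 21.666°N, 132.426°W: 176.1 km
B 23.803°N, 135.375°W: 236.3 km
A 24.679°N, 133.921°W: 293.7 km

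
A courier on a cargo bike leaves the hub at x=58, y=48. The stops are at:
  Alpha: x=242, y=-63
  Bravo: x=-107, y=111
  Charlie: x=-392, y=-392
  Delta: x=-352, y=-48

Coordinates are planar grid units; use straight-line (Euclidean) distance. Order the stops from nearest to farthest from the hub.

Bravo, Alpha, Delta, Charlie

Computing each straight-line distance from x=58, y=48:
Bravo x=-107, y=111: 176.6
Alpha x=242, y=-63: 214.9
Delta x=-352, y=-48: 421.1
Charlie x=-392, y=-392: 629.4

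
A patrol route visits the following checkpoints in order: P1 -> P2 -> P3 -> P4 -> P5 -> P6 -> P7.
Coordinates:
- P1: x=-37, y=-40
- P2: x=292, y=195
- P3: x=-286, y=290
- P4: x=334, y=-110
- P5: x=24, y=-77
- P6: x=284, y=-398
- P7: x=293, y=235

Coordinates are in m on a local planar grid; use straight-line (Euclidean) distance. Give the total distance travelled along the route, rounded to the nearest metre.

Leg distances:
P1→P2: 404.3 m  (cumulative 404.3 m)
P2→P3: 585.8 m  (cumulative 990.1 m)
P3→P4: 737.8 m  (cumulative 1727.9 m)
P4→P5: 311.8 m  (cumulative 2039.7 m)
P5→P6: 413.1 m  (cumulative 2452.7 m)
P6→P7: 633.1 m  (cumulative 3085.8 m)
Total route length ≈ 3086 m.

3086 m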